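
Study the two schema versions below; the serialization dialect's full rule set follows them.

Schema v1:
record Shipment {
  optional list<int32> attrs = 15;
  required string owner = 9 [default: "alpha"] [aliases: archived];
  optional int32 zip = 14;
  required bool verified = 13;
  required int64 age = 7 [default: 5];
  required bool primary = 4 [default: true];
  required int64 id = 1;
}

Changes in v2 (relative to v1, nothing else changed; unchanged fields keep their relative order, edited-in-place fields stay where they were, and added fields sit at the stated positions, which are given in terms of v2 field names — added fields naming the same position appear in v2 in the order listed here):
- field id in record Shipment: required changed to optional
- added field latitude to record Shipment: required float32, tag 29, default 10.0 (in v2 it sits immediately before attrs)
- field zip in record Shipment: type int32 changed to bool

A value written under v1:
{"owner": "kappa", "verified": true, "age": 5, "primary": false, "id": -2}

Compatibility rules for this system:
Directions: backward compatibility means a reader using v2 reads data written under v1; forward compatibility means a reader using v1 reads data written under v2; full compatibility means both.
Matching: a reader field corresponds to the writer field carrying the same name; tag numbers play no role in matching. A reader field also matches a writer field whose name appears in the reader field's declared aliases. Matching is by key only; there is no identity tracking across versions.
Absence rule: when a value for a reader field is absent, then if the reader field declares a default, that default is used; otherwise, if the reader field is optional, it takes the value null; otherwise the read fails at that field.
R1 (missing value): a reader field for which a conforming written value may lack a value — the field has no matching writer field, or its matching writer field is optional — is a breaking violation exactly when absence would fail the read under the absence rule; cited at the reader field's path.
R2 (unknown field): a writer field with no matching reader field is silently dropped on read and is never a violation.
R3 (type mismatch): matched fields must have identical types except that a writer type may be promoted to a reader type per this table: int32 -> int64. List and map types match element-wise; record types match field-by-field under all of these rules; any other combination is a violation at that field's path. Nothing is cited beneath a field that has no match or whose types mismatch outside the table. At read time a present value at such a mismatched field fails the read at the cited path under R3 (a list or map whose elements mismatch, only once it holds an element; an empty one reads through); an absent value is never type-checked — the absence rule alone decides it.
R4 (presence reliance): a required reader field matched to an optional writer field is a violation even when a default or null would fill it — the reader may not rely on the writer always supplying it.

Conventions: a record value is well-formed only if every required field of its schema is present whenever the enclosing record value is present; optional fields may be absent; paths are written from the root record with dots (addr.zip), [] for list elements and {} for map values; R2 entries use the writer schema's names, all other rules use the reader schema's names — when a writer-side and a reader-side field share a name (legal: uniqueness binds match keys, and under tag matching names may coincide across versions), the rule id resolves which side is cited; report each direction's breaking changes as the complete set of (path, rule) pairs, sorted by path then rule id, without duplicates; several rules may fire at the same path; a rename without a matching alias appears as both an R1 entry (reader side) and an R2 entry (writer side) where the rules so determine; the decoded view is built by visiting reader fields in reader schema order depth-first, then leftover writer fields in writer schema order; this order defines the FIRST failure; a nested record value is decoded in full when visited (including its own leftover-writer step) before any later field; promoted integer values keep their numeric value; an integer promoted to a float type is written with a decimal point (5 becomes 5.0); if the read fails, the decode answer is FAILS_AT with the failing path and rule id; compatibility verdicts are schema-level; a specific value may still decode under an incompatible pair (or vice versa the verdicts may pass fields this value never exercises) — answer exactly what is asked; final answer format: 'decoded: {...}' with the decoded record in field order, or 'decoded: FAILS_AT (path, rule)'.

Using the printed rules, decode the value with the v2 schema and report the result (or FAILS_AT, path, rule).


decoded: {"latitude": 10.0, "attrs": null, "owner": "kappa", "zip": null, "verified": true, "age": 5, "primary": false, "id": -2}

the writer's type comes first in each Shipment pair
decode walk for Shipment under reader schema v2:
  latitude := 10.0 (no value, default fills)
  attrs := null (not supplied -> null)
  owner := "kappa"
  zip := null (not supplied -> null)
  verified := true
  age := 5
  primary := false
  id := -2
  => decoded: {"latitude": 10.0, "attrs": null, "owner": "kappa", "zip": null, "verified": true, "age": 5, "primary": false, "id": -2}
remaining Shipment differences; none change what is asked:
  field id in record Shipment: required changed to optional -> changes Shipment's schema-level verdicts only — the decode of this value is the same
  field zip in record Shipment: type int32 changed to bool -> changes Shipment's schema-level verdicts only — the decode of this value is the same


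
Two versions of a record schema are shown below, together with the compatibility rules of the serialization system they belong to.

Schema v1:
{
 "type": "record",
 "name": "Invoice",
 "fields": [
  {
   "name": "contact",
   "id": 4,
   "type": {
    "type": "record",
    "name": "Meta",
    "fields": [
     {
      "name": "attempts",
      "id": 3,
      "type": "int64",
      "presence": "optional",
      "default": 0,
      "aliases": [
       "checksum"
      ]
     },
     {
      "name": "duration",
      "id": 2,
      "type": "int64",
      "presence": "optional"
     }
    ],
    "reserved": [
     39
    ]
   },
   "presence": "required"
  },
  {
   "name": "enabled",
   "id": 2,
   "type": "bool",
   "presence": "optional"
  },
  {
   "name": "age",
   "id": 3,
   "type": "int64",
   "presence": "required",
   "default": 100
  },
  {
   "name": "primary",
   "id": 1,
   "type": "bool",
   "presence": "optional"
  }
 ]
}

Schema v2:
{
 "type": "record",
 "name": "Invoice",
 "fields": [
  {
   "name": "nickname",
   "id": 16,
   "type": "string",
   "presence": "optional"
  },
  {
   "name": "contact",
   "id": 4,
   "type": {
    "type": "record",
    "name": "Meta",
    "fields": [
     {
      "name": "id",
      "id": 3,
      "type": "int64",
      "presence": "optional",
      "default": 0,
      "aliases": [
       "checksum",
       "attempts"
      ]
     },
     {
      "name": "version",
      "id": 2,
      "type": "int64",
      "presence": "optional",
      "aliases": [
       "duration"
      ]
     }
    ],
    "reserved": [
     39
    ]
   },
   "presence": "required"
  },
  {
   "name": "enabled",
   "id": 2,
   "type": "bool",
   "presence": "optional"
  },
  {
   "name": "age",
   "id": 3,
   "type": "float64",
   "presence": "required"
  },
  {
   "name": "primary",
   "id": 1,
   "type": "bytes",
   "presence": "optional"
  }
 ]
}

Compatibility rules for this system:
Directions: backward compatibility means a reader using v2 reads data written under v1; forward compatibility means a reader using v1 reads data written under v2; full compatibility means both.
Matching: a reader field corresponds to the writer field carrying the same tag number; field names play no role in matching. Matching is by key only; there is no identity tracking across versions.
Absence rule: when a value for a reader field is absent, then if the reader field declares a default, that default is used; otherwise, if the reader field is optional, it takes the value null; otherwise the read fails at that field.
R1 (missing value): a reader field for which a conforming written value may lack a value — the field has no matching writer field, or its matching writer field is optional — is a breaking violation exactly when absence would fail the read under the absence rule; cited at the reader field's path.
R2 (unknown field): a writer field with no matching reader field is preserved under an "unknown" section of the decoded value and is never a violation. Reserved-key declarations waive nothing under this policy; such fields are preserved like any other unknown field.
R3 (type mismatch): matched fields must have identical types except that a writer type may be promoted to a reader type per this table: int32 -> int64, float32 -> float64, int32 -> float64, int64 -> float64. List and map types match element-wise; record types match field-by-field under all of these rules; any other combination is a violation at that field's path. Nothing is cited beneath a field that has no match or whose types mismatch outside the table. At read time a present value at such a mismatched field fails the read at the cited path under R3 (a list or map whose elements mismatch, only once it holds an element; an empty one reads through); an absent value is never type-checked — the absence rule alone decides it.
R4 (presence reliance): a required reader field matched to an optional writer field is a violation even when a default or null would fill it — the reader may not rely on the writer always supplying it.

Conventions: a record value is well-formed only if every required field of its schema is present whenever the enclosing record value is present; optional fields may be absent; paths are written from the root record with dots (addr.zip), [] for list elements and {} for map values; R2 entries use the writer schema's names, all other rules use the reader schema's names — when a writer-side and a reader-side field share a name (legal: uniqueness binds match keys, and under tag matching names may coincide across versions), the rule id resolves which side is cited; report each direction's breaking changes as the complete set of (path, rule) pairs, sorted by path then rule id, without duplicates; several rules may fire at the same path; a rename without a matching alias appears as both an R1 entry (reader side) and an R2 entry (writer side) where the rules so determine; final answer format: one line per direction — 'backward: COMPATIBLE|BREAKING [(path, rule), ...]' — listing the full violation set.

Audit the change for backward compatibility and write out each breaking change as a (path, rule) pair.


backward: BREAKING [(primary, R3)]

arrows below run writer -> reader for Invoice
backward for Invoice (reader v2, writer v1):
  no writer field matches reader nickname
  contact: Meta -> Meta, writer required; from contact
  enabled: bool -> bool, writer optional; from enabled
  age: int64 -> float64, writer required; from age
  primary: bool -> bytes, writer optional; from primary
  contact.id: int64 -> int64, writer optional; from contact.attempts
  contact.version: int64 -> int64, writer optional; from contact.duration
  breaking: (primary, R3)
  => backward verdict for Invoice: BREAKING, 1 violation(s)
the rest of the Invoice diff is inert for this question:
  added field nickname to record Invoice: optional string, tag 16 (in v2 it sits immediately before contact) -> inert for the asked Invoice verdict: nothing fires
  field age in record Invoice: type int64 changed to float64 (its default is dropped) -> its effect on Invoice is confined to the forward direction, not asked
  renamed field attempts to id in record Meta (alias attempts declared on the renamed field) -> inert for the asked Invoice verdict: nothing fires
  renamed field duration to version in record Meta (alias duration declared on the renamed field) -> inert for the asked Invoice verdict: nothing fires


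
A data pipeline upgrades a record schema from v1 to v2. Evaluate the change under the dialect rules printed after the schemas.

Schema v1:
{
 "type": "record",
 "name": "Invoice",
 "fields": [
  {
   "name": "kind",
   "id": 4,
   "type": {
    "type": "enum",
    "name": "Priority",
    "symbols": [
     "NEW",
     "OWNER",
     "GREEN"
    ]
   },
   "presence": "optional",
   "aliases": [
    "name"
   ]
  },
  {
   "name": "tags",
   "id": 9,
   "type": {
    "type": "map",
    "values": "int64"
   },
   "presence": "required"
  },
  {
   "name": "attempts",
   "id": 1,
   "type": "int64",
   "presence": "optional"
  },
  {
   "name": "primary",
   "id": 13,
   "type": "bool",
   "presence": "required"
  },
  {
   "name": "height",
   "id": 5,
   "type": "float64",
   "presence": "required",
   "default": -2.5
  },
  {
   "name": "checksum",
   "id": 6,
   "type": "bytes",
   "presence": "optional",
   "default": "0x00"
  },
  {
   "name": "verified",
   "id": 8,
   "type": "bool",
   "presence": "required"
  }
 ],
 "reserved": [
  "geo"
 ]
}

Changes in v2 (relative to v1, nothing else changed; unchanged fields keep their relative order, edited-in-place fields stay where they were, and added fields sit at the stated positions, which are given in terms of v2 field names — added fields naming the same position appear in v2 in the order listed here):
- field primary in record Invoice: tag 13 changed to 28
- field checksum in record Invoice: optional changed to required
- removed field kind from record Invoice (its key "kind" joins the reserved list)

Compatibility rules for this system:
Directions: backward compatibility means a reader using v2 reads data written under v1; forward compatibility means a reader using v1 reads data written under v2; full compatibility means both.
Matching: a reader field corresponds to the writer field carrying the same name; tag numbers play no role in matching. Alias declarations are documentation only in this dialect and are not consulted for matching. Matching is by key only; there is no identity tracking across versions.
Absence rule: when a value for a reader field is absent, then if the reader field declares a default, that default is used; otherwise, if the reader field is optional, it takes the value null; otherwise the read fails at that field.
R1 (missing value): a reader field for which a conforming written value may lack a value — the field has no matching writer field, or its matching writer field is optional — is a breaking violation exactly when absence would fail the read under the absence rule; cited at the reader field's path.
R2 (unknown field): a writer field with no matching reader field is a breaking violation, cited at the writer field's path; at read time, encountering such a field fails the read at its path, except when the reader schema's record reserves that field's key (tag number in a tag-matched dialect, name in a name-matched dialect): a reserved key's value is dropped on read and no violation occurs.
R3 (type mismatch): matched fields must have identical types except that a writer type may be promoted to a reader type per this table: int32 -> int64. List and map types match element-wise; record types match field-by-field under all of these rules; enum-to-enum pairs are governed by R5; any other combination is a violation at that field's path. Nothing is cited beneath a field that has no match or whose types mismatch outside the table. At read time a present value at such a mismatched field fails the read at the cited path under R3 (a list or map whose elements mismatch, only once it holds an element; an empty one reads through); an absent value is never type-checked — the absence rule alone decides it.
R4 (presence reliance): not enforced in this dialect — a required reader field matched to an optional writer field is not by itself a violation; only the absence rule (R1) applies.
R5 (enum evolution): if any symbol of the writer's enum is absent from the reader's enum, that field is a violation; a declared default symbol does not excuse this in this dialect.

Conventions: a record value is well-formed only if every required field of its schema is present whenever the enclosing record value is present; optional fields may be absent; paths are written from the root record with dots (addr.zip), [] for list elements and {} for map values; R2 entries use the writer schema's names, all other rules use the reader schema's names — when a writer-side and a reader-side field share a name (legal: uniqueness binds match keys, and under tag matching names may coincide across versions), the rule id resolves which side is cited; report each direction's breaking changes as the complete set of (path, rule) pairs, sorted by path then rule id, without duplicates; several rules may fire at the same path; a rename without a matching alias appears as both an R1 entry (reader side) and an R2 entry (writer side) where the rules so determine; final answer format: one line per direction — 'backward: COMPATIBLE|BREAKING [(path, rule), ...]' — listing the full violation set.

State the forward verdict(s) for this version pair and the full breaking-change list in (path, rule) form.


arrows below run writer -> reader for Invoice
forward on Invoice — v1 reading data written by v2:
  no writer field matches reader kind
  map<string, int64> -> map<string, int64>, writer required: tags aligns to tags
  int64 -> int64, writer optional: attempts aligns to attempts
  bool -> bool, writer required: primary aligns to primary
  float64 -> float64, writer required: height aligns to height
  bytes -> bytes, writer required: checksum aligns to checksum
  bool -> bool, writer required: verified aligns to verified
  => forward: COMPATIBLE
checking off the Invoice differences that do not matter here:
  field primary in record Invoice: tag 13 changed to 28 -> no rule fires on it in Invoice's dialect; the asked verdict holds
  field checksum in record Invoice: optional changed to required -> no rule fires on it in Invoice's dialect; the asked verdict holds
  removed field kind from record Invoice (its key "kind" joins the reserved list) -> no rule fires on it in Invoice's dialect; the asked verdict holds

forward: COMPATIBLE []


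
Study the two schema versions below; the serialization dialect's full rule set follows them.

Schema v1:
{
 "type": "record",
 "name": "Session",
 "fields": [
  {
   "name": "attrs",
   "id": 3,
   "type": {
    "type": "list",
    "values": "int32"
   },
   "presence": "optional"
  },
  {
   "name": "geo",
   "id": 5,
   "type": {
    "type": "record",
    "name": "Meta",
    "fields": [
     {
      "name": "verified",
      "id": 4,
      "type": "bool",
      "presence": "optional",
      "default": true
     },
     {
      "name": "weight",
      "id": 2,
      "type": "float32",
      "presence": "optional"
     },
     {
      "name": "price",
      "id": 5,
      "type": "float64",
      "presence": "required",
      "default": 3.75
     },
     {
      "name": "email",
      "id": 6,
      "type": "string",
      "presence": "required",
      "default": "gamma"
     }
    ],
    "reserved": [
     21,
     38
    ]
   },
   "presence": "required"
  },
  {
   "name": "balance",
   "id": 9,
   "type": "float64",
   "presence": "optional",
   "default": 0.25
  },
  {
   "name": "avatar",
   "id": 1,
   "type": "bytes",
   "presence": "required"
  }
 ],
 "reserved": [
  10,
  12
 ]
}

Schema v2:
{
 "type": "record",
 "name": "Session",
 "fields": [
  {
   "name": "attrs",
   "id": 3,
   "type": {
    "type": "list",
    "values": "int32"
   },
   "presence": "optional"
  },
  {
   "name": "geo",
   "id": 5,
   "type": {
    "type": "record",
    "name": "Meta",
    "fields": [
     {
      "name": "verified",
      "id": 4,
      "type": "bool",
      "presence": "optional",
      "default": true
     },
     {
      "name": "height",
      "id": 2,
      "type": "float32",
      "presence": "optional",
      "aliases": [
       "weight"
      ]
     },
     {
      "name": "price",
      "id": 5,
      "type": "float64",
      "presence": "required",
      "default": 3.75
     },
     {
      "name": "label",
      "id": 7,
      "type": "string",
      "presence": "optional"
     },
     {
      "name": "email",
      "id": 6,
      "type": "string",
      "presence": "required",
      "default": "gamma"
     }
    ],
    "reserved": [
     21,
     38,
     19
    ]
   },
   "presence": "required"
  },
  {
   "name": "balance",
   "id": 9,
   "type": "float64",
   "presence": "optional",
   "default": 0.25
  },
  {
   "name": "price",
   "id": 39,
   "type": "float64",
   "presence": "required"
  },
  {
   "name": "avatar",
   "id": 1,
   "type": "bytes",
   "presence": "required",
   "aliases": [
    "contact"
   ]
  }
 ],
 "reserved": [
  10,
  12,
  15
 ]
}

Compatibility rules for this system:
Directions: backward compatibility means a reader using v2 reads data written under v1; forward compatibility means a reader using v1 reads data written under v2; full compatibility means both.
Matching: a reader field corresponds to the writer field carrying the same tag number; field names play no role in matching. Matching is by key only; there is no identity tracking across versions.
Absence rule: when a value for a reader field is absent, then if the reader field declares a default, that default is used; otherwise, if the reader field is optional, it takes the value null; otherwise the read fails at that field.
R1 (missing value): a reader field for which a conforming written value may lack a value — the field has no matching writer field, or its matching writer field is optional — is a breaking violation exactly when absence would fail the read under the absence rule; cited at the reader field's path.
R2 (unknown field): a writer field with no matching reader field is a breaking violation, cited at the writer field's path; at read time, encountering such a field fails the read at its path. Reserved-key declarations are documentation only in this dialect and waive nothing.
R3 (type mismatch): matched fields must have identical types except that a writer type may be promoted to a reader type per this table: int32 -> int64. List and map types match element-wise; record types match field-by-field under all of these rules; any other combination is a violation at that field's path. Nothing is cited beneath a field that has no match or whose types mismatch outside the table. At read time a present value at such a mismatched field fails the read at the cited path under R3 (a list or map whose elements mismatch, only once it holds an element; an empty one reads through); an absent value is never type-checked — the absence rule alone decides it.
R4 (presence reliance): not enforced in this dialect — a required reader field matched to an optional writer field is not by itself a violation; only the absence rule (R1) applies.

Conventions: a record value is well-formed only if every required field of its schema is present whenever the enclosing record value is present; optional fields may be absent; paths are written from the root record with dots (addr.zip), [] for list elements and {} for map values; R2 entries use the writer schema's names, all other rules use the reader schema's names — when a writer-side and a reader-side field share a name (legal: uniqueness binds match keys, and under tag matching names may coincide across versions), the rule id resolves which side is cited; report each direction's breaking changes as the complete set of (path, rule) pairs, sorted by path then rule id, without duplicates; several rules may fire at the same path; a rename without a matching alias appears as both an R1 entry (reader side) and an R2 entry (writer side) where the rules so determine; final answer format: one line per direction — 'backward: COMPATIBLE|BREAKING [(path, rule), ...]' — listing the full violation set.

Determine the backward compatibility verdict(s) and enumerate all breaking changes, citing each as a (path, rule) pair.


backward: BREAKING [(price, R1)]

the writer's type comes first in each Session pair
backward on Session — v2 reading data written by v1:
  attrs: paired with writer attrs (list<int32> -> list<int32>; writer optional)
  geo: paired with writer geo (Meta -> Meta; writer required)
  balance: paired with writer balance (float64 -> float64; writer optional)
  price: no writer match
  avatar: paired with writer avatar (bytes -> bytes; writer required)
  geo.verified: paired with writer geo.verified (bool -> bool; writer optional)
  geo.height: paired with writer geo.weight (float32 -> float32; writer optional)
  geo.price: paired with writer geo.price (float64 -> float64; writer required)
  geo.label: no writer match
  geo.email: paired with writer geo.email (string -> string; writer required)
  violation R1 at price
  backward on Session therefore BREAKING (1)
diffs on Session not affecting the asked answer:
  renamed field weight to height in record Meta (alias weight declared on the renamed field) -> fires no rule on Session, leaving the asked answer as it is
  added field label to record Meta: optional string, tag 7 (in v2 it sits immediately before email) -> matters only for Session's forward compatibility — outside the asked direction


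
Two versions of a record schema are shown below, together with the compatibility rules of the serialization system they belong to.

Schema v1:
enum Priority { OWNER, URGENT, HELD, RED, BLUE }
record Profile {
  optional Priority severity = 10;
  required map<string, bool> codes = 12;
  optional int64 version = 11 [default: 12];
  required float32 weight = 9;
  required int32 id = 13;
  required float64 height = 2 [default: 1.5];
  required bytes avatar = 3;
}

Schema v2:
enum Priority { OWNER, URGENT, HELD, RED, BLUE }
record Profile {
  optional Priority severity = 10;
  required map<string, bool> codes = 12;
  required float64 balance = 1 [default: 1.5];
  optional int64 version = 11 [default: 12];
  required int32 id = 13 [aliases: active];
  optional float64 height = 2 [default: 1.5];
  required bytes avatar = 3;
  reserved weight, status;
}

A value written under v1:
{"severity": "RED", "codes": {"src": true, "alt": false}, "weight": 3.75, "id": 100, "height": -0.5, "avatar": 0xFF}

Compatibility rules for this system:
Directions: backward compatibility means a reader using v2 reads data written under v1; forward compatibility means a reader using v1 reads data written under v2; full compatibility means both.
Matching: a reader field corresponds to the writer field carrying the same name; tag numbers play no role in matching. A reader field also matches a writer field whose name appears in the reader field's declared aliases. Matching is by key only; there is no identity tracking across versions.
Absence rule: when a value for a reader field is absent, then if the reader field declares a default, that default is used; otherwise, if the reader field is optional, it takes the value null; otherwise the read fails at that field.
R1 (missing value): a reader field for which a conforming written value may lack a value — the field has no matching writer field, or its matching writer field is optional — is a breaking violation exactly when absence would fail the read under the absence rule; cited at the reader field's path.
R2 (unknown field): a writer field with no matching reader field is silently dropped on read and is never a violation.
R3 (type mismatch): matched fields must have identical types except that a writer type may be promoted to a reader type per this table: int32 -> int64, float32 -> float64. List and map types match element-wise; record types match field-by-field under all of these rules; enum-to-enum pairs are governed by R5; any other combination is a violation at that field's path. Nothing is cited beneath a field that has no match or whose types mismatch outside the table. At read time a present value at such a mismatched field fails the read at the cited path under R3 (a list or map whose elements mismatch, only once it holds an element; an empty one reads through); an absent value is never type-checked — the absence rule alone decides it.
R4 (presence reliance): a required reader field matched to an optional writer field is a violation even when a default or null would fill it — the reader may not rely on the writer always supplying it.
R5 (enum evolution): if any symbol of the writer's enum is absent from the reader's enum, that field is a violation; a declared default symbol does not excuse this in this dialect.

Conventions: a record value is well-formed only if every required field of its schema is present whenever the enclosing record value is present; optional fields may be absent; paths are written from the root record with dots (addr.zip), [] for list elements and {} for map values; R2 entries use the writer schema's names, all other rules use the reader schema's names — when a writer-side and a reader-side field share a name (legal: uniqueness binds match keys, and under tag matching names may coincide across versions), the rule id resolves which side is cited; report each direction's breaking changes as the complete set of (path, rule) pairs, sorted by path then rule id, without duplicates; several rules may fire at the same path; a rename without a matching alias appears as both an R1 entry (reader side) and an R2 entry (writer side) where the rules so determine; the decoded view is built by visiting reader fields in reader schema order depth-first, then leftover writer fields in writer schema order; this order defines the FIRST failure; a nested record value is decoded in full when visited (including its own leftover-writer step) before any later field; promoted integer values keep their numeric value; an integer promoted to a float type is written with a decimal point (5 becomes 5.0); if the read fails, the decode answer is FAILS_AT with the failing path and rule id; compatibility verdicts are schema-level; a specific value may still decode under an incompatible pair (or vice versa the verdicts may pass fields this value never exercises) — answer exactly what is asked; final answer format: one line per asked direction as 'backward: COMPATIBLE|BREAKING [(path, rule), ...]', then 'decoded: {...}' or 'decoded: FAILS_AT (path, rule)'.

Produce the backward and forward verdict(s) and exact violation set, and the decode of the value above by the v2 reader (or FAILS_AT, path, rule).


the writer's type comes first in each Profile pair
backward for Profile (reader v2, writer v1):
  writer optional, Priority -> Priority: reader severity maps from writer severity
  writer required, map<string, bool> -> map<string, bool>: reader codes maps from writer codes
  balance: no writer match
  writer optional, int64 -> int64: reader version maps from writer version
  writer required, int32 -> int32: reader id maps from writer id
  writer required, float64 -> float64: reader height maps from writer height
  writer required, bytes -> bytes: reader avatar maps from writer avatar
  writer field weight has no reader counterpart
  => backward: COMPATIBLE
forward for Profile (reader v1, writer v2):
  writer optional, Priority -> Priority: reader severity maps from writer severity
  writer required, map<string, bool> -> map<string, bool>: reader codes maps from writer codes
  writer optional, int64 -> int64: reader version maps from writer version
  weight: no writer match
  writer required, int32 -> int32: reader id maps from writer id
  writer optional, float64 -> float64: reader height maps from writer height
  writer required, bytes -> bytes: reader avatar maps from writer avatar
  writer field balance has no reader counterpart
  breaking: (height, R4)
  breaking: (weight, R1)
  => forward verdict for Profile: BREAKING, 2 violation(s)
migrating the Profile value to v2:
  severity := "RED"
  codes := {"src": true, "alt": false}
  balance := 1.5 (absent -> default)
  version := 12 (absent -> default)
  id := 100
  height := -0.5
  avatar := 0xFF
  writer weight: unknown -> dropped
  => decoded: {"severity": "RED", "codes": {"src": true, "alt": false}, "balance": 1.5, "version": 12, "id": 100, "height": -0.5, "avatar": 0xFF}

backward: COMPATIBLE []; forward: BREAKING [(height, R4), (weight, R1)]; decoded: {"severity": "RED", "codes": {"src": true, "alt": false}, "balance": 1.5, "version": 12, "id": 100, "height": -0.5, "avatar": 0xFF}


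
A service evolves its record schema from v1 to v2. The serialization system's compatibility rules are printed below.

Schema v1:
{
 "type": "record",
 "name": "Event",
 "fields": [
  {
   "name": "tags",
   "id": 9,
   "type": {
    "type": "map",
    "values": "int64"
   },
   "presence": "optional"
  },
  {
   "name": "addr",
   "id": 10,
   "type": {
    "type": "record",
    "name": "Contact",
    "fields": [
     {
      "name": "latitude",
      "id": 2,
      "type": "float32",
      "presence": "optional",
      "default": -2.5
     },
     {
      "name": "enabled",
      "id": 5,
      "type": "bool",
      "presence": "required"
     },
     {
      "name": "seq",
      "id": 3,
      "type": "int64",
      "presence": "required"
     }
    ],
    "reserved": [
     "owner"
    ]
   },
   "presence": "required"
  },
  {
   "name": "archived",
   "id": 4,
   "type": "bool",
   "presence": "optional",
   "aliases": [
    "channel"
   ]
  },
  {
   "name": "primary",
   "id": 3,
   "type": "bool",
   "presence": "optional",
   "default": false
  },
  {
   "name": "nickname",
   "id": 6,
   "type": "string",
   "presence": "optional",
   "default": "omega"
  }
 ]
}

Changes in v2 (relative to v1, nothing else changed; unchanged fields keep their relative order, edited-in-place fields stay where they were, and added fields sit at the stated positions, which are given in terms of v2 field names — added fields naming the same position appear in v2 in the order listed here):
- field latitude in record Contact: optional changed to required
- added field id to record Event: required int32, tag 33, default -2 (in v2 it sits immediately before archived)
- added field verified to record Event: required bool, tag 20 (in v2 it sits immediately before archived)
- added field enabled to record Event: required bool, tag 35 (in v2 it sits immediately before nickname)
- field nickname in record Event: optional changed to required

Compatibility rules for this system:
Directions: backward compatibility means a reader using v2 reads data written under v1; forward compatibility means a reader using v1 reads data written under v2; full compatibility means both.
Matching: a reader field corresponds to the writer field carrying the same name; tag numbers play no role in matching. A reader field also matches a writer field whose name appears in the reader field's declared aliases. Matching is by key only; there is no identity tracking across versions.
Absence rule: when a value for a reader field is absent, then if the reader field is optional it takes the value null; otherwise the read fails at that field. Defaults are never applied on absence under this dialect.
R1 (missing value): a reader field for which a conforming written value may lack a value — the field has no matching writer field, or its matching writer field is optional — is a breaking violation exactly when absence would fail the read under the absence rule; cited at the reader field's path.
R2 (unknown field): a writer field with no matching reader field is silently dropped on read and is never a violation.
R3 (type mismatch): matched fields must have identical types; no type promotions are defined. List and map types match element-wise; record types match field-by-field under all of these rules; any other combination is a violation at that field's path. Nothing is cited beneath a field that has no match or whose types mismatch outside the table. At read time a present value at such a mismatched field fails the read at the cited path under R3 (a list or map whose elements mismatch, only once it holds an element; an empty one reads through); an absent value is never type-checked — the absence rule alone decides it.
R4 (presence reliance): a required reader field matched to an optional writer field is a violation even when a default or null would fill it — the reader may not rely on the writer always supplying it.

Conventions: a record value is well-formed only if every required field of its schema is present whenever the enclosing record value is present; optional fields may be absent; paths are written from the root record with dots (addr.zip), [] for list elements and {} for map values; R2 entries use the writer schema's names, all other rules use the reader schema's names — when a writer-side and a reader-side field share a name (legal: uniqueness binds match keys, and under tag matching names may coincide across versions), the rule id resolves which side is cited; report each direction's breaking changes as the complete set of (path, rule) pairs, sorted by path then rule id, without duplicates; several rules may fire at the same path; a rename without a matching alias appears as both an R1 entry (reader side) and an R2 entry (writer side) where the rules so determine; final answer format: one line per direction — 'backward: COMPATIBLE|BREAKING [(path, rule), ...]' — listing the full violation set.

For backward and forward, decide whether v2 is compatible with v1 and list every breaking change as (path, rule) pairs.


backward: BREAKING [(addr.latitude, R1), (addr.latitude, R4), (enabled, R1), (id, R1), (nickname, R1), (nickname, R4), (verified, R1)]; forward: COMPATIBLE []

in Event below, arrows point writer -> reader
backward analysis of Event with v2 as reader and v1 as writer:
  writer optional, map<string, int64> -> map<string, int64>: reader tags maps from writer tags
  writer required, Contact -> Contact: reader addr maps from writer addr
  id: no writer match
  verified: no writer match
  writer optional, bool -> bool: reader archived maps from writer archived
  writer optional, bool -> bool: reader primary maps from writer primary
  enabled: no writer match
  writer optional, string -> string: reader nickname maps from writer nickname
  writer optional, float32 -> float32: reader addr.latitude maps from writer addr.latitude
  writer required, bool -> bool: reader addr.enabled maps from writer addr.enabled
  writer required, int64 -> int64: reader addr.seq maps from writer addr.seq
  violation R1 at addr.latitude
  violation R4 at addr.latitude
  violation R1 at enabled
  violation R1 at id
  violation R1 at nickname
  violation R4 at nickname
  violation R1 at verified
  backward on Event therefore BREAKING (7)
forward analysis of Event with v1 as reader and v2 as writer:
  writer optional, map<string, int64> -> map<string, int64>: reader tags maps from writer tags
  writer required, Contact -> Contact: reader addr maps from writer addr
  writer optional, bool -> bool: reader archived maps from writer archived
  writer optional, bool -> bool: reader primary maps from writer primary
  writer required, string -> string: reader nickname maps from writer nickname
  writer id: unknown to reader
  writer verified: unknown to reader
  writer enabled: unknown to reader
  writer required, float32 -> float32: reader addr.latitude maps from writer addr.latitude
  writer required, bool -> bool: reader addr.enabled maps from writer addr.enabled
  writer required, int64 -> int64: reader addr.seq maps from writer addr.seq
  => forward verdict for Event: COMPATIBLE, no violations


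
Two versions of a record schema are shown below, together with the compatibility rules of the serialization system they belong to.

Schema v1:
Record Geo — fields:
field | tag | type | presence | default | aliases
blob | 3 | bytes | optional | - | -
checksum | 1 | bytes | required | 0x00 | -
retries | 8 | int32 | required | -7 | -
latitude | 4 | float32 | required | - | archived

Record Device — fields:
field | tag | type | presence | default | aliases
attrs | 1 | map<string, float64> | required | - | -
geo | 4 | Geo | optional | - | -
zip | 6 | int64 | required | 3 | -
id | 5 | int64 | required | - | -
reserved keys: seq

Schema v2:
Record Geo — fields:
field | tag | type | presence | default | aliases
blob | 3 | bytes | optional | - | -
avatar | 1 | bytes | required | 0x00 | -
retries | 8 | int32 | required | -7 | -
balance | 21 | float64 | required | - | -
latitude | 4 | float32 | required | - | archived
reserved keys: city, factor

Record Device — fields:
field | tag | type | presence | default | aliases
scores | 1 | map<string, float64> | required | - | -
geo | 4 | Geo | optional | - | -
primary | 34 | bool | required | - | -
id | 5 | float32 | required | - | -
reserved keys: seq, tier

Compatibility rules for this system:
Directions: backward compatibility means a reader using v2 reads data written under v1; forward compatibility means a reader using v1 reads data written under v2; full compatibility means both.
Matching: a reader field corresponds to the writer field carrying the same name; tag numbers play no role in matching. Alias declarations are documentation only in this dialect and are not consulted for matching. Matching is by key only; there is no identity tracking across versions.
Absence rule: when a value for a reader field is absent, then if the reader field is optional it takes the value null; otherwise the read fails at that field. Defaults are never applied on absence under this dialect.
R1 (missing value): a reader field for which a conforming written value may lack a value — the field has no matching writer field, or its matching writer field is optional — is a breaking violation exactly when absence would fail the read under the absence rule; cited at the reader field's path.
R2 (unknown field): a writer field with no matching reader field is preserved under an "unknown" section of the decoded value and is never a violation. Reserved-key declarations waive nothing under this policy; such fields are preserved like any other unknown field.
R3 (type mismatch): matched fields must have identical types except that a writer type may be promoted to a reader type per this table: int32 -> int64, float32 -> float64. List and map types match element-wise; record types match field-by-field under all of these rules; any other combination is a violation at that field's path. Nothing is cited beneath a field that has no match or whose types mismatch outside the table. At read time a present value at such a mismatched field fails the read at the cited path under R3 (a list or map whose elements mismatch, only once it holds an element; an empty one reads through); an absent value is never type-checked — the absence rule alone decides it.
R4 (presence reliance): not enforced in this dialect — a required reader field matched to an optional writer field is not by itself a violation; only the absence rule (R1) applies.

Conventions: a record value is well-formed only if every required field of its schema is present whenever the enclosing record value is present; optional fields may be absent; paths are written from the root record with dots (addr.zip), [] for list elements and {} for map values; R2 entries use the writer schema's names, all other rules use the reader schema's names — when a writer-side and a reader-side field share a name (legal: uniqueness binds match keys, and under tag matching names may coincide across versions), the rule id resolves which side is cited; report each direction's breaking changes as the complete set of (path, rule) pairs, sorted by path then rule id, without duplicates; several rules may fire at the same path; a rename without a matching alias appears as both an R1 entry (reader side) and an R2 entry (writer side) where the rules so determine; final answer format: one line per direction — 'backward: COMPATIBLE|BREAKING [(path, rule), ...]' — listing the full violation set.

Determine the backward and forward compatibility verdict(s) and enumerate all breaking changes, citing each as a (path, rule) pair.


backward: BREAKING [(geo.avatar, R1), (geo.balance, R1), (id, R3), (primary, R1), (scores, R1)]; forward: BREAKING [(attrs, R1), (geo.checksum, R1), (id, R3), (zip, R1)]

arrows below run writer -> reader for Device
backward for Device (reader v2, writer v1):
  scores has no writer counterpart
  Geo -> Geo, writer optional: geo aligns to geo
  primary has no writer counterpart
  int64 -> float32, writer required: id aligns to id
  writer attrs: unknown to reader
  writer zip: unknown to reader
  bytes -> bytes, writer optional: geo.blob aligns to geo.blob
  geo.avatar has no writer counterpart
  int32 -> int32, writer required: geo.retries aligns to geo.retries
  geo.balance has no writer counterpart
  float32 -> float32, writer required: geo.latitude aligns to geo.latitude
  writer geo.checksum: unknown to reader
  R1 fires at geo.avatar
  R1 fires at geo.balance
  R3 fires at id
  R1 fires at primary
  R1 fires at scores
  => 5 violation(s): backward is BREAKING for Device
forward for Device (reader v1, writer v2):
  attrs has no writer counterpart
  Geo -> Geo, writer optional: geo aligns to geo
  zip has no writer counterpart
  float32 -> int64, writer required: id aligns to id
  writer scores: unknown to reader
  writer primary: unknown to reader
  bytes -> bytes, writer optional: geo.blob aligns to geo.blob
  geo.checksum has no writer counterpart
  int32 -> int32, writer required: geo.retries aligns to geo.retries
  float32 -> float32, writer required: geo.latitude aligns to geo.latitude
  writer geo.avatar: unknown to reader
  writer geo.balance: unknown to reader
  R1 fires at attrs
  R1 fires at geo.checksum
  R3 fires at id
  R1 fires at zip
  => 4 violation(s): forward is BREAKING for Device
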